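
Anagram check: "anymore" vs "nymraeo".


Word 1: "anymore" → sorted: aemnory
Word 2: "nymraeo" → sorted: aemnory
Same letters? aemnory == aemnory
Anagram = Yes


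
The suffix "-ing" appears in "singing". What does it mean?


Suffix: -ing
Example: singing = sing + -ing
Meaning = present participle


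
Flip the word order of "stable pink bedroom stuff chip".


Original: "stable pink bedroom stuff chip"
Words (1..n): stable | pink | bedroom | stuff | chip
Reversed (n..1): chip | stuff | bedroom | pink | stable
Result = "chip stuff bedroom pink stable"


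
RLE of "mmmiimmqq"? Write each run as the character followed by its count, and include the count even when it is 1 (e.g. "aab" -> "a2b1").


String: "mmmiimmqq"
Scanning for consecutive runs:
  'm' x 3
  'i' x 2
  'm' x 2
  'q' x 2
RLE = "m3i2m2q2"


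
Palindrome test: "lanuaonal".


Word: "lanuaonal"
Reversed: "lanoaunal"
Forward == Backward? lanuaonal != lanoaunal
Palindrome = No


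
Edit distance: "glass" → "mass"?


Word 1: "glass" (length 5)
Word 2: "mass" (length 4)
One optimal edit sequence (insert/delete/substitute each cost 1):
  1. delete 'g'  (+1)
  2. substitute 'l' -> 'm'  (+1)
  3. keep 'a'
  4. keep 's'
  5. keep 's'
Total edit operations: 2
Edit distance = 2


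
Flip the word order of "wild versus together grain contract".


Original: "wild versus together grain contract"
Words (1..n): wild | versus | together | grain | contract
Reversed (n..1): contract | grain | together | versus | wild
Result = "contract grain together versus wild"


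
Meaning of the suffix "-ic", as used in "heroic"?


Suffix: -ic
Example: heroic (hero + -ic)
Meaning = relating to


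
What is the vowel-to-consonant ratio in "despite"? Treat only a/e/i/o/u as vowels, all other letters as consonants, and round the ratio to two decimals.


Word: "despite"
Vowels (a,e,i,o,u): 3
Consonants: 4
Ratio = 3/4
= 0.75


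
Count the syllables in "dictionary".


Word: "dictionary"
Syllable breakdown: dic / tion / ar / y
Counting: 4 parts
= 4 syllables


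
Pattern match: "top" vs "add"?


Pattern of "top": [0, 1, 2]
Pattern of "add": [0, 1, 1]
Patterns do not match
Same pattern = No


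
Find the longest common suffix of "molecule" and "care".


Word 1: "molecule"
Word 2: "care"
Comparing from end:
  Pos -1: 'e' == 'e'
  Pos -2: 'l' != 'r' (stop)
LCS = "e" (length 1)


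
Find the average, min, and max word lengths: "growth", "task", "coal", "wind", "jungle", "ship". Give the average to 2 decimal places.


Lengths: "growth"=6, "task"=4, "coal"=4, "wind"=4, "jungle"=6, "ship"=4
Sum = 28, Count = 6
Average = 28/6 = 4.67
= avg=4.67, min=4, max=6


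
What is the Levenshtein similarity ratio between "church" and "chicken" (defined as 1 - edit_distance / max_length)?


Word 1: "church" (length 6)
Word 2: "chicken" (length 7)
One optimal edit sequence:
  1. keep 'c'
  2. keep 'h'
  3. insert 'i'  (+1)
  4. substitute 'u' -> 'c'  (+1)
  5. substitute 'r' -> 'k'  (+1)
  6. substitute 'c' -> 'e'  (+1)
  7. substitute 'h' -> 'n'  (+1)
Edit distance = 5
Max length = max(6, 7) = 7
Similarity = 1 - 5/7
= 0.2857


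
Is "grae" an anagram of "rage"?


Word 1: "rage" → sorted: aegr
Word 2: "grae" → sorted: aegr
Same letters? aegr == aegr
Anagram = Yes


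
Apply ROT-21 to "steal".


Word: "steal"
Shift: 21
Each letter → (letter + shift) mod 26:
  's' (18) + 21 = 13 → 'n'
  't' (19) + 21 = 14 → 'o'
  'e' (4) + 21 = 25 → 'z'
  'a' (0) + 21 = 21 → 'v'
  'l' (11) + 21 = 6 → 'g'
Result = "nozvg"


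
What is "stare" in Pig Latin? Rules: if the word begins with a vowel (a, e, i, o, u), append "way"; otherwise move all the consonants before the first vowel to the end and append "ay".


Word: "stare"
Starts with consonant(s) → move to end, add 'ay'
Consonant cluster: "st"
Pig Latin = "arestay"


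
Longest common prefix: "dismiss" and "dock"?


Word 1: "dismiss"
Word 2: "dock"
Comparing from start:
  Pos 0: 'd' == 'd'
  Pos 1: 'i' != 'o' (stop)
LCP = "d" (length 1)


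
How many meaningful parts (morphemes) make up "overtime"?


Word: "overtime"
Morphemes: over- / time
Each morpheme carries meaning
= 2 morphemes


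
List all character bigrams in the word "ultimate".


Word: "ultimate" (length 8)
Number of bigrams = 8 - 2 + 1 = 7
  Position 0: "ul"
  Position 1: "lt"
  Position 2: "ti"
  Position 3: "im"
  Position 4: "ma"
  Position 5: "at"
  Position 6: "te"
Bigrams = "ul", "lt", "ti", "im", "ma", "at", "te"


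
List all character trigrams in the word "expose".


Word: "expose" (length 6)
Number of trigrams = 6 - 3 + 1 = 4
  Position 0: "exp"
  Position 1: "xpo"
  Position 2: "pos"
  Position 3: "ose"
Trigrams = "exp", "xpo", "pos", "ose"


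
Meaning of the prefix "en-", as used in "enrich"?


Prefix: en-
Example: enrich = en- + rich
Meaning = cause to / put into


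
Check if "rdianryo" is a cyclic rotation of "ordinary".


Word: "ordinary", Candidate: "rdianryo"
Method: check if candidate is substring of word+word
"ordinaryordinary" contains "rdianryo"? No
Is rotation = No


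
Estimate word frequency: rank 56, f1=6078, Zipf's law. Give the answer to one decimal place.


Zipf's law: f(r) = f(1) / r
f(1) = 6078
f(56) = 6078 / 56
= 108.5 occurrences


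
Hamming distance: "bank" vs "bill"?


Comparing character by character (same length = 4):
  Pos 0: 'b' vs 'b' =
  Pos 1: 'a' vs 'i' !=
  Pos 2: 'n' vs 'l' !=
  Pos 3: 'k' vs 'l' !=
Hamming distance = 3


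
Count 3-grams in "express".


Word: "express" (length 7)
Number of 3-grams = length - 3 + 1 = 7 - 3 + 1
= 5


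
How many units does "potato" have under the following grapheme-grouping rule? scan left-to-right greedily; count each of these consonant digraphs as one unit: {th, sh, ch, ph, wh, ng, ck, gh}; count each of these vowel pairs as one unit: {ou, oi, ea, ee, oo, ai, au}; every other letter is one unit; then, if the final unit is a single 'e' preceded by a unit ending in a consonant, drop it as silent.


Word: "potato" (6 letters)
Left-to-right scan:
  1. 'p' (letter)
  2. 'o' (letter)
  3. 't' (letter)
  4. 'a' (letter)
  5. 't' (letter)
  6. 'o' (letter)
Units from scan: 6
Sound units = 6 units


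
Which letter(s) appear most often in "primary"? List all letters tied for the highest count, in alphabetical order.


Word: "primary"
Letter counts:
  'a': 1
  'i': 1
  'm': 1
  'p': 1
  'r': 2
  'y': 1
Maximum count = 2
Most frequent = 'r' (2 times each)


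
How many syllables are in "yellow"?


Word: "yellow"
Syllable breakdown: yel · low
Counting: 2 parts
= 2 syllables


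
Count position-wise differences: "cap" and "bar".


Comparing character by character (same length = 3):
  Pos 0: 'c' vs 'b' !=
  Pos 1: 'a' vs 'a' =
  Pos 2: 'p' vs 'r' !=
Hamming distance = 2


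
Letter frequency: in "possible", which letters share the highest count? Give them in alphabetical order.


Word: "possible"
Letter counts:
  'b': 1
  'e': 1
  'i': 1
  'l': 1
  'o': 1
  'p': 1
  's': 2
Maximum count = 2
Most frequent = 's' (2 times each)


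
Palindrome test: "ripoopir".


Word: "ripoopir"
Reversed: "ripoopir"
Forward == Backward? ripoopir == ripoopir
Palindrome = Yes


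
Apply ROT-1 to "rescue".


Word: "rescue"
Shift: 1
Each letter → (letter + shift) mod 26:
  'r' (17) + 1 = 18 → 's'
  'e' (4) + 1 = 5 → 'f'
  's' (18) + 1 = 19 → 't'
  'c' (2) + 1 = 3 → 'd'
  'u' (20) + 1 = 21 → 'v'
  'e' (4) + 1 = 5 → 'f'
Result = "sftdvf"


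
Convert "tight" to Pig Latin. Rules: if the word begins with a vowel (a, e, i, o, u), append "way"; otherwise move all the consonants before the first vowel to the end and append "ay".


Word: "tight"
Starts with consonant(s) → move to end, add 'ay'
Consonant cluster: "t"
Pig Latin = "ighttay"


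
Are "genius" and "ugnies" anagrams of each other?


Word 1: "genius" → sorted: eginsu
Word 2: "ugnies" → sorted: eginsu
Same letters? eginsu == eginsu
Anagram = Yes


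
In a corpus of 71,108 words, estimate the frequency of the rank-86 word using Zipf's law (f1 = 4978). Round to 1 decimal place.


Zipf's law: f(r) = f(1) / r
f(1) = 4978
f(86) = 4978 / 86
= 57.9 occurrences


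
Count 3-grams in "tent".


Word: "tent" (length 4)
Number of 3-grams = length - 3 + 1 = 4 - 3 + 1
= 2


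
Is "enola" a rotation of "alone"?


Word: "alone", Candidate: "enola"
Method: check if candidate is substring of word+word
"alonealone" contains "enola"? No
Is rotation = No


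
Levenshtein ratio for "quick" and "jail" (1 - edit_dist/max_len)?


Word 1: "quick" (length 5)
Word 2: "jail" (length 4)
One optimal edit sequence:
  1. substitute 'q' -> 'j'  (+1)
  2. substitute 'u' -> 'a'  (+1)
  3. keep 'i'
  4. delete 'c'  (+1)
  5. substitute 'k' -> 'l'  (+1)
Edit distance = 4
Max length = max(5, 4) = 5
Similarity = 1 - 4/5
= 0.2000


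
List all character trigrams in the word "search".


Word: "search" (length 6)
Number of trigrams = 6 - 3 + 1 = 4
  Position 0: "sea"
  Position 1: "ear"
  Position 2: "arc"
  Position 3: "rch"
Trigrams = "sea", "ear", "arc", "rch"


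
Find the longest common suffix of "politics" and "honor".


Word 1: "politics"
Word 2: "honor"
Comparing from end:
  Pos -1: 's' != 'r' (stop)
LCS = "" (length 0)


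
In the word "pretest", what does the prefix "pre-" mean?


Prefix: pre-
As in: pretest -> pre- + test
Meaning = before


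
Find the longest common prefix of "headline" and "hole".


Word 1: "headline"
Word 2: "hole"
Comparing from start:
  Pos 0: 'h' == 'h'
  Pos 1: 'e' != 'o' (stop)
LCP = "h" (length 1)


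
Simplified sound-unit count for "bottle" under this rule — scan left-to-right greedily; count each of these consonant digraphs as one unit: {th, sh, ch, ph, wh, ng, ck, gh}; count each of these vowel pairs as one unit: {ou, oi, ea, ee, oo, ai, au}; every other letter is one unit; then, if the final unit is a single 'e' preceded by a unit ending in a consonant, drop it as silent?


Word: "bottle" (6 letters)
Left-to-right scan:
  (1) 'b' (letter)
  (2) 'o' (letter)
  (3) 't' (letter)
  (4) 't' (letter)
  (5) 'l' (letter)
  (6) 'e' (letter)
Units from scan: 6
Final unit is 'e' after a consonant -> drop as silent (-1)
Sound units = 5 units


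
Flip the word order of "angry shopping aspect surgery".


Original: "angry shopping aspect surgery"
Words (1..n): angry | shopping | aspect | surgery
Reversed (n..1): surgery | aspect | shopping | angry
Result = "surgery aspect shopping angry"


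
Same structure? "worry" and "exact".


Pattern of "worry": [0, 1, 2, 2, 3]
Pattern of "exact": [0, 1, 2, 3, 4]
Patterns do not match
Same pattern = No


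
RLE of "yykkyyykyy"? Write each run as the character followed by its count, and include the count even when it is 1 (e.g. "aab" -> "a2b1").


String: "yykkyyykyy"
Scanning for consecutive runs:
  'y' x 2
  'k' x 2
  'y' x 3
  'k' x 1
  'y' x 2
RLE = "y2k2y3k1y2"


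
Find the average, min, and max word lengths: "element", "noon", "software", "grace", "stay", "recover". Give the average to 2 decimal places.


Lengths: "element"=7, "noon"=4, "software"=8, "grace"=5, "stay"=4, "recover"=7
Sum = 35, Count = 6
Average = 35/6 = 5.83
= avg=5.83, min=4, max=8


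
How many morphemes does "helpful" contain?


Word: "helpful"
Morphemes: help / -ful
Each morpheme carries meaning
= 2 morphemes


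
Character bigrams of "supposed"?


Word: "supposed" (length 8)
Number of bigrams = 8 - 2 + 1 = 7
  Position 0: "su"
  Position 1: "up"
  Position 2: "pp"
  Position 3: "po"
  Position 4: "os"
  Position 5: "se"
  Position 6: "ed"
Bigrams = "su", "up", "pp", "po", "os", "se", "ed"


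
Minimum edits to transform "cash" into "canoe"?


Word 1: "cash" (length 4)
Word 2: "canoe" (length 5)
One optimal edit sequence (insert/delete/substitute each cost 1):
  1. keep 'c'
  2. keep 'a'
  3. insert 'n'  (+1)
  4. substitute 's' -> 'o'  (+1)
  5. substitute 'h' -> 'e'  (+1)
Total edit operations: 3
Edit distance = 3


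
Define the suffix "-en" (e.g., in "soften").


Suffix: -en
Example: soften (soft + -en)
Meaning = to make / become


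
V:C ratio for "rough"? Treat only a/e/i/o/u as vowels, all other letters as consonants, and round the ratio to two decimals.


Word: "rough"
Vowels (a,e,i,o,u): 2
Consonants: 3
Ratio = 2/3
= 0.67


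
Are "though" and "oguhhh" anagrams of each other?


Word 1: "though" → sorted: ghhotu
Word 2: "oguhhh" → sorted: ghhhou
Same letters? ghhotu != ghhhou
Anagram = No


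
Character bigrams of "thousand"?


Word: "thousand" (length 8)
Number of bigrams = 8 - 2 + 1 = 7
  Position 0: "th"
  Position 1: "ho"
  Position 2: "ou"
  Position 3: "us"
  Position 4: "sa"
  Position 5: "an"
  Position 6: "nd"
Bigrams = "th", "ho", "ou", "us", "sa", "an", "nd"


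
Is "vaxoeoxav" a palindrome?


Word: "vaxoeoxav"
Reversed: "vaxoeoxav"
Forward == Backward? vaxoeoxav == vaxoeoxav
Palindrome = Yes


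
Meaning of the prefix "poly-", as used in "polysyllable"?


Prefix: poly-
As in: polysyllable -> poly- + syllable
Meaning = many


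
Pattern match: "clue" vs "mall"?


Pattern of "clue": [0, 1, 2, 3]
Pattern of "mall": [0, 1, 2, 2]
Patterns do not match
Same pattern = No


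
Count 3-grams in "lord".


Word: "lord" (length 4)
Number of 3-grams = length - 3 + 1 = 4 - 3 + 1
= 2


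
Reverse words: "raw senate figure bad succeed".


Original: "raw senate figure bad succeed"
Words (1..n): raw | senate | figure | bad | succeed
Reversed (n..1): succeed | bad | figure | senate | raw
Result = "succeed bad figure senate raw"


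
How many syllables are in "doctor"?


Word: "doctor"
Syllable breakdown: doc | tor
Counting: 2 parts
= 2 syllables


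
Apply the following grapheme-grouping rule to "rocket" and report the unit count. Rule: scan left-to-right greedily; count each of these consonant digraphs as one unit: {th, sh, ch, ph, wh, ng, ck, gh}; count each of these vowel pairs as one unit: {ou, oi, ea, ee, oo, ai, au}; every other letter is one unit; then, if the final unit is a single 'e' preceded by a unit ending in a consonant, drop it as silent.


Word: "rocket" (6 letters)
Left-to-right scan:
  (1) 'r' (letter)
  (2) 'o' (letter)
  (3) 'ck' (digraph)
  (4) 'e' (letter)
  (5) 't' (letter)
Units from scan: 5
Sound units = 5 units


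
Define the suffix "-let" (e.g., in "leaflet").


Suffix: -let
Example: leaflet (leaf + -let)
Meaning = small


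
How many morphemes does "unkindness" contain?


Word: "unkindness"
Morphemes: un- + kind + -ness
Each morpheme carries meaning
= 3 morphemes


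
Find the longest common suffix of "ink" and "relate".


Word 1: "ink"
Word 2: "relate"
Comparing from end:
  Pos -1: 'k' != 'e' (stop)
LCS = "" (length 0)


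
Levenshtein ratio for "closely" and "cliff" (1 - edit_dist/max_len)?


Word 1: "closely" (length 7)
Word 2: "cliff" (length 5)
One optimal edit sequence:
  1. keep 'c'
  2. keep 'l'
  3. delete 'o'  (+1)
  4. delete 's'  (+1)
  5. substitute 'e' -> 'i'  (+1)
  6. substitute 'l' -> 'f'  (+1)
  7. substitute 'y' -> 'f'  (+1)
Edit distance = 5
Max length = max(7, 5) = 7
Similarity = 1 - 5/7
= 0.2857


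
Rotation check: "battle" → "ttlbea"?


Word: "battle", Candidate: "ttlbea"
Method: check if candidate is substring of word+word
"battlebattle" contains "ttlbea"? No
Is rotation = No


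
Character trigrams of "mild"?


Word: "mild" (length 4)
Number of trigrams = 4 - 3 + 1 = 2
  Position 0: "mil"
  Position 1: "ild"
Trigrams = "mil", "ild"


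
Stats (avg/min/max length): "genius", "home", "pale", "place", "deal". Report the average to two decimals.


Lengths: "genius"=6, "home"=4, "pale"=4, "place"=5, "deal"=4
Sum = 23, Count = 5
Average = 23/5 = 4.60
= avg=4.60, min=4, max=6


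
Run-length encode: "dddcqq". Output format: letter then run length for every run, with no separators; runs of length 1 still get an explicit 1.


String: "dddcqq"
Scanning for consecutive runs:
  'd' x 3
  'c' x 1
  'q' x 2
RLE = "d3c1q2"


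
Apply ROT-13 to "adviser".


Word: "adviser"
Shift: 13
Each letter → (letter + shift) mod 26:
  'a' (0) + 13 = 13 → 'n'
  'd' (3) + 13 = 16 → 'q'
  'v' (21) + 13 = 8 → 'i'
  'i' (8) + 13 = 21 → 'v'
  's' (18) + 13 = 5 → 'f'
  'e' (4) + 13 = 17 → 'r'
  'r' (17) + 13 = 4 → 'e'
Result = "nqivfre"


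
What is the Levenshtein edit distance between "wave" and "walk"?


Word 1: "wave" (length 4)
Word 2: "walk" (length 4)
One optimal edit sequence (insert/delete/substitute each cost 1):
  1. keep 'w'
  2. keep 'a'
  3. substitute 'v' -> 'l'  (+1)
  4. substitute 'e' -> 'k'  (+1)
Total edit operations: 2
Edit distance = 2


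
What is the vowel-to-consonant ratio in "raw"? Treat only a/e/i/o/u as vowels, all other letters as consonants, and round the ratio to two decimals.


Word: "raw"
Vowels (a,e,i,o,u): 1
Consonants: 2
Ratio = 1/2
= 0.50


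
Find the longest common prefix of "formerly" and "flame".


Word 1: "formerly"
Word 2: "flame"
Comparing from start:
  Pos 0: 'f' == 'f'
  Pos 1: 'o' != 'l' (stop)
LCP = "f" (length 1)


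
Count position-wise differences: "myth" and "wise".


Comparing character by character (same length = 4):
  Pos 0: 'm' vs 'w' !=
  Pos 1: 'y' vs 'i' !=
  Pos 2: 't' vs 's' !=
  Pos 3: 'h' vs 'e' !=
Hamming distance = 4


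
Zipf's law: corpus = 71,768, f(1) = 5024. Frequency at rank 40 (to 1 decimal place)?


Zipf's law: f(r) = f(1) / r
f(1) = 5024
f(40) = 5024 / 40
= 125.6 occurrences


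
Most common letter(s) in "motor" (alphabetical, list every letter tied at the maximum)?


Word: "motor"
Letter counts:
  'm': 1
  'o': 2
  'r': 1
  't': 1
Maximum count = 2
Most frequent = 'o' (2 times each)


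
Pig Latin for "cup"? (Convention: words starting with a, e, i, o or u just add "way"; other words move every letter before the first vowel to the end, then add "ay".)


Word: "cup"
Starts with consonant(s) → move to end, add 'ay'
Consonant cluster: "c"
Pig Latin = "upcay"


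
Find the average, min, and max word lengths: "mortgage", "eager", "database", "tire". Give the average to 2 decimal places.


Lengths: "mortgage"=8, "eager"=5, "database"=8, "tire"=4
Sum = 25, Count = 4
Average = 25/4 = 6.25
= avg=6.25, min=4, max=8


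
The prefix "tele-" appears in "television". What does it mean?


Prefix: tele-
Example: television (tele- + vision)
Meaning = distant


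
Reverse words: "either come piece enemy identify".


Original: "either come piece enemy identify"
Words (1..n): either | come | piece | enemy | identify
Reversed (n..1): identify | enemy | piece | come | either
Result = "identify enemy piece come either"


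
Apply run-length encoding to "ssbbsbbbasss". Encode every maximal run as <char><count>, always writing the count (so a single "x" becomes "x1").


String: "ssbbsbbbasss"
Scanning for consecutive runs:
  's' x 2
  'b' x 2
  's' x 1
  'b' x 3
  'a' x 1
  's' x 3
RLE = "s2b2s1b3a1s3"


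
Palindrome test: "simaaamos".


Word: "simaaamos"
Reversed: "somaaamis"
Forward == Backward? simaaamos != somaaamis
Palindrome = No


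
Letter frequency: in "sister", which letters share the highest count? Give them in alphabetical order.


Word: "sister"
Letter counts:
  'e': 1
  'i': 1
  'r': 1
  's': 2
  't': 1
Maximum count = 2
Most frequent = 's' (2 times each)


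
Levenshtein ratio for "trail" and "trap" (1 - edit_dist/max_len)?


Word 1: "trail" (length 5)
Word 2: "trap" (length 4)
One optimal edit sequence:
  1. keep 't'
  2. keep 'r'
  3. keep 'a'
  4. delete 'i'  (+1)
  5. substitute 'l' -> 'p'  (+1)
Edit distance = 2
Max length = max(5, 4) = 5
Similarity = 1 - 2/5
= 0.6000


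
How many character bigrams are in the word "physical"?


Word: "physical" (length 8)
Number of 2-grams = length - 2 + 1 = 8 - 2 + 1
= 7


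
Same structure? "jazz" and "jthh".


Pattern of "jazz": [0, 1, 2, 2]
Pattern of "jthh": [0, 1, 2, 2]
Patterns match
Same pattern = Yes


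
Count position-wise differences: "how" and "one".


Comparing character by character (same length = 3):
  Pos 0: 'h' vs 'o' !=
  Pos 1: 'o' vs 'n' !=
  Pos 2: 'w' vs 'e' !=
Hamming distance = 3


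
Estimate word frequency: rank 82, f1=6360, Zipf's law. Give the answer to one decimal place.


Zipf's law: f(r) = f(1) / r
f(1) = 6360
f(82) = 6360 / 82
= 77.6 occurrences


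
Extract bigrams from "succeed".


Word: "succeed" (length 7)
Number of bigrams = 7 - 2 + 1 = 6
  Position 0: "su"
  Position 1: "uc"
  Position 2: "cc"
  Position 3: "ce"
  Position 4: "ee"
  Position 5: "ed"
Bigrams = "su", "uc", "cc", "ce", "ee", "ed"


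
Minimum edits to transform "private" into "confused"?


Word 1: "private" (length 7)
Word 2: "confused" (length 8)
One optimal edit sequence (insert/delete/substitute each cost 1):
  1. substitute 'p' -> 'c'  (+1)
  2. substitute 'r' -> 'o'  (+1)
  3. substitute 'i' -> 'n'  (+1)
  4. substitute 'v' -> 'f'  (+1)
  5. substitute 'a' -> 'u'  (+1)
  6. substitute 't' -> 's'  (+1)
  7. keep 'e'
  8. insert 'd'  (+1)
Total edit operations: 7
Edit distance = 7


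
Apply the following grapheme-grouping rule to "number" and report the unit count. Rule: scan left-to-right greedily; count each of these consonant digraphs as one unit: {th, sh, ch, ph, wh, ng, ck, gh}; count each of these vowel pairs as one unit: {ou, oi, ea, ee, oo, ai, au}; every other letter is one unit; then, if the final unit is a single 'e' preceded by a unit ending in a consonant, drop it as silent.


Word: "number" (6 letters)
Left-to-right scan:
  [1] 'n' (letter)
  [2] 'u' (letter)
  [3] 'm' (letter)
  [4] 'b' (letter)
  [5] 'e' (letter)
  [6] 'r' (letter)
Units from scan: 6
Sound units = 6 units


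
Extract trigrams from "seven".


Word: "seven" (length 5)
Number of trigrams = 5 - 3 + 1 = 3
  Position 0: "sev"
  Position 1: "eve"
  Position 2: "ven"
Trigrams = "sev", "eve", "ven"


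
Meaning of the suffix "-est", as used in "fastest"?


Suffix: -est
Example: fastest = fast + -est
Meaning = most


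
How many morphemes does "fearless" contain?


Word: "fearless"
Morphemes: fear | -less
Each morpheme carries meaning
= 2 morphemes


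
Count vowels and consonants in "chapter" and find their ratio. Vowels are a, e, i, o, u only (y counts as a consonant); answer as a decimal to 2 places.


Word: "chapter"
Vowels (a,e,i,o,u): 2
Consonants: 5
Ratio = 2/5
= 0.40


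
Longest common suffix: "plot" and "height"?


Word 1: "plot"
Word 2: "height"
Comparing from end:
  Pos -1: 't' == 't'
  Pos -2: 'o' != 'h' (stop)
LCS = "t" (length 1)


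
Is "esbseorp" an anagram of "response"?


Word 1: "response" → sorted: eenoprss
Word 2: "esbseorp" → sorted: beeoprss
Same letters? eenoprss != beeoprss
Anagram = No


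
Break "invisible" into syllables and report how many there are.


Word: "invisible"
Syllable breakdown: in | vis | i | ble
Counting: 4 parts
= 4 syllables


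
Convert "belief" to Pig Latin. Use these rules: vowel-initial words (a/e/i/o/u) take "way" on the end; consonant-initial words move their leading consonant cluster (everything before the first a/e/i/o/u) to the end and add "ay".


Word: "belief"
Starts with consonant(s) → move to end, add 'ay'
Consonant cluster: "b"
Pig Latin = "eliefbay"


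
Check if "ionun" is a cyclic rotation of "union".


Word: "union", Candidate: "ionun"
Method: check if candidate is substring of word+word
"unionunion" contains "ionun"? Yes
Is rotation = Yes


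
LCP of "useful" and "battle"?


Word 1: "useful"
Word 2: "battle"
Comparing from start:
  Pos 0: 'u' != 'b' (stop)
LCP = "" (length 0)


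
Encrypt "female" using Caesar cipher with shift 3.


Word: "female"
Shift: 3
Each letter → (letter + shift) mod 26:
  'f' (5) + 3 = 8 → 'i'
  'e' (4) + 3 = 7 → 'h'
  'm' (12) + 3 = 15 → 'p'
  'a' (0) + 3 = 3 → 'd'
  'l' (11) + 3 = 14 → 'o'
  'e' (4) + 3 = 7 → 'h'
Result = "ihpdoh"


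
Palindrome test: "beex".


Word: "beex"
Reversed: "xeeb"
Forward == Backward? beex != xeeb
Palindrome = No


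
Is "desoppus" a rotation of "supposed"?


Word: "supposed", Candidate: "desoppus"
Method: check if candidate is substring of word+word
"supposedsupposed" contains "desoppus"? No
Is rotation = No


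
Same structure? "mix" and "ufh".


Pattern of "mix": [0, 1, 2]
Pattern of "ufh": [0, 1, 2]
Patterns match
Same pattern = Yes


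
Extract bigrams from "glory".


Word: "glory" (length 5)
Number of bigrams = 5 - 2 + 1 = 4
  Position 0: "gl"
  Position 1: "lo"
  Position 2: "or"
  Position 3: "ry"
Bigrams = "gl", "lo", "or", "ry"


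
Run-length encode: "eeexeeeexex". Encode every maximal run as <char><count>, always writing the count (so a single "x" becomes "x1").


String: "eeexeeeexex"
Scanning for consecutive runs:
  'e' x 3
  'x' x 1
  'e' x 4
  'x' x 1
  'e' x 1
  'x' x 1
RLE = "e3x1e4x1e1x1"


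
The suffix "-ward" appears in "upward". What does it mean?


Suffix: -ward
Example: upward = up + -ward
Meaning = in the direction of


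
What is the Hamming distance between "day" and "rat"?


Comparing character by character (same length = 3):
  Pos 0: 'd' vs 'r' !=
  Pos 1: 'a' vs 'a' =
  Pos 2: 'y' vs 't' !=
Hamming distance = 2


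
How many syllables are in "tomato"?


Word: "tomato"
Syllable breakdown: to · ma · to
Counting: 3 parts
= 3 syllables


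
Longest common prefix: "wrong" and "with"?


Word 1: "wrong"
Word 2: "with"
Comparing from start:
  Pos 0: 'w' == 'w'
  Pos 1: 'r' != 'i' (stop)
LCP = "w" (length 1)


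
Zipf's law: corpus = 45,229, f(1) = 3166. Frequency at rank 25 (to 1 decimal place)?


Zipf's law: f(r) = f(1) / r
f(1) = 3166
f(25) = 3166 / 25
= 126.6 occurrences


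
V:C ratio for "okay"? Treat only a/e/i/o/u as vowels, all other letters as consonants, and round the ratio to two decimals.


Word: "okay"
Vowels (a,e,i,o,u): 2
Consonants: 2
Ratio = 2/2
= 1.00


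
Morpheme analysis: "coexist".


Word: "coexist"
Morphemes: co- | exist
Each morpheme carries meaning
= 2 morphemes


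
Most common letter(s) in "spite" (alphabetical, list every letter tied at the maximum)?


Word: "spite"
Letter counts:
  'e': 1
  'i': 1
  'p': 1
  's': 1
  't': 1
Maximum count = 1
Most frequent = 'e', 'i', 'p', 's', 't' (1 time each)


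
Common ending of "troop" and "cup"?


Word 1: "troop"
Word 2: "cup"
Comparing from end:
  Pos -1: 'p' == 'p'
  Pos -2: 'o' != 'u' (stop)
LCS = "p" (length 1)


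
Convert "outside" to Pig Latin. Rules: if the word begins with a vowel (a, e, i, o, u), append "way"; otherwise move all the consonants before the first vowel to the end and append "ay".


Word: "outside"
Starts with vowel → add 'way'
Pig Latin = "outsideway"


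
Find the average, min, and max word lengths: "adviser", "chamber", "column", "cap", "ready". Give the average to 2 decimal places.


Lengths: "adviser"=7, "chamber"=7, "column"=6, "cap"=3, "ready"=5
Sum = 28, Count = 5
Average = 28/5 = 5.60
= avg=5.60, min=3, max=7


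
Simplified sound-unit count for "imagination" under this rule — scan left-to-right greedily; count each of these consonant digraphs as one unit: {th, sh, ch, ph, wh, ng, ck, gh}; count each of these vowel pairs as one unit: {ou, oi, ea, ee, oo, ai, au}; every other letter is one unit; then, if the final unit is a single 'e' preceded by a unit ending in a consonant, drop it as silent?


Word: "imagination" (11 letters)
Left-to-right scan:
  1. 'i' (letter)
  2. 'm' (letter)
  3. 'a' (letter)
  4. 'g' (letter)
  5. 'i' (letter)
  6. 'n' (letter)
  7. 'a' (letter)
  8. 't' (letter)
  9. 'i' (letter)
  10. 'o' (letter)
  11. 'n' (letter)
Units from scan: 11
Sound units = 11 units


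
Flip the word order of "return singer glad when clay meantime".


Original: "return singer glad when clay meantime"
Words (1..n): return | singer | glad | when | clay | meantime
Reversed (n..1): meantime | clay | when | glad | singer | return
Result = "meantime clay when glad singer return"


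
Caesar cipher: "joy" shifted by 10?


Word: "joy"
Shift: 10
Each letter → (letter + shift) mod 26:
  'j' (9) + 10 = 19 → 't'
  'o' (14) + 10 = 24 → 'y'
  'y' (24) + 10 = 8 → 'i'
Result = "tyi"


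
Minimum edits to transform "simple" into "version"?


Word 1: "simple" (length 6)
Word 2: "version" (length 7)
One optimal edit sequence (insert/delete/substitute each cost 1):
  1. insert 'v'  (+1)
  2. substitute 's' -> 'e'  (+1)
  3. substitute 'i' -> 'r'  (+1)
  4. substitute 'm' -> 's'  (+1)
  5. substitute 'p' -> 'i'  (+1)
  6. substitute 'l' -> 'o'  (+1)
  7. substitute 'e' -> 'n'  (+1)
Total edit operations: 7
Edit distance = 7


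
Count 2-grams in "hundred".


Word: "hundred" (length 7)
Number of 2-grams = length - 2 + 1 = 7 - 2 + 1
= 6


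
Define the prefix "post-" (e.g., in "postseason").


Prefix: post-
Example: postseason = post- + season
Meaning = after


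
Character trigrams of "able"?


Word: "able" (length 4)
Number of trigrams = 4 - 3 + 1 = 2
  Position 0: "abl"
  Position 1: "ble"
Trigrams = "abl", "ble"


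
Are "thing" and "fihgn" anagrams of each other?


Word 1: "thing" → sorted: ghint
Word 2: "fihgn" → sorted: fghin
Same letters? ghint != fghin
Anagram = No


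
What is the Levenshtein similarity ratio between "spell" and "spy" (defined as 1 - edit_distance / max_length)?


Word 1: "spell" (length 5)
Word 2: "spy" (length 3)
One optimal edit sequence:
  1. keep 's'
  2. keep 'p'
  3. delete 'e'  (+1)
  4. delete 'l'  (+1)
  5. substitute 'l' -> 'y'  (+1)
Edit distance = 3
Max length = max(5, 3) = 5
Similarity = 1 - 3/5
= 0.4000


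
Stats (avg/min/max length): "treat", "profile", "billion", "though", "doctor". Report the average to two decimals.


Lengths: "treat"=5, "profile"=7, "billion"=7, "though"=6, "doctor"=6
Sum = 31, Count = 5
Average = 31/5 = 6.20
= avg=6.20, min=5, max=7


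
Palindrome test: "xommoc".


Word: "xommoc"
Reversed: "commox"
Forward == Backward? xommoc != commox
Palindrome = No


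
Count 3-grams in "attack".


Word: "attack" (length 6)
Number of 3-grams = length - 3 + 1 = 6 - 3 + 1
= 4


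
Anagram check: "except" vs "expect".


Word 1: "except" → sorted: ceeptx
Word 2: "expect" → sorted: ceeptx
Same letters? ceeptx == ceeptx
Anagram = Yes


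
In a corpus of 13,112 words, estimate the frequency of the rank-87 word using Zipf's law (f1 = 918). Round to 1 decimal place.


Zipf's law: f(r) = f(1) / r
f(1) = 918
f(87) = 918 / 87
= 10.6 occurrences


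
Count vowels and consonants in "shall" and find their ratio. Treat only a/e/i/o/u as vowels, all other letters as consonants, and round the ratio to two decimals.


Word: "shall"
Vowels (a,e,i,o,u): 1
Consonants: 4
Ratio = 1/4
= 0.25


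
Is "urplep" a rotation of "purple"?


Word: "purple", Candidate: "urplep"
Method: check if candidate is substring of word+word
"purplepurple" contains "urplep"? Yes
Is rotation = Yes


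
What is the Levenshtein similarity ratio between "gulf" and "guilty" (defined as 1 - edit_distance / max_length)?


Word 1: "gulf" (length 4)
Word 2: "guilty" (length 6)
One optimal edit sequence:
  1. keep 'g'
  2. keep 'u'
  3. insert 'i'  (+1)
  4. keep 'l'
  5. insert 't'  (+1)
  6. substitute 'f' -> 'y'  (+1)
Edit distance = 3
Max length = max(4, 6) = 6
Similarity = 1 - 3/6
= 0.5000


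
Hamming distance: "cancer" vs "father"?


Comparing character by character (same length = 6):
  Pos 0: 'c' vs 'f' !=
  Pos 1: 'a' vs 'a' =
  Pos 2: 'n' vs 't' !=
  Pos 3: 'c' vs 'h' !=
  Pos 4: 'e' vs 'e' =
  Pos 5: 'r' vs 'r' =
Hamming distance = 3


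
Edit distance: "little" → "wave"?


Word 1: "little" (length 6)
Word 2: "wave" (length 4)
One optimal edit sequence (insert/delete/substitute each cost 1):
  1. delete 'l'  (+1)
  2. delete 'i'  (+1)
  3. substitute 't' -> 'w'  (+1)
  4. substitute 't' -> 'a'  (+1)
  5. substitute 'l' -> 'v'  (+1)
  6. keep 'e'
Total edit operations: 5
Edit distance = 5


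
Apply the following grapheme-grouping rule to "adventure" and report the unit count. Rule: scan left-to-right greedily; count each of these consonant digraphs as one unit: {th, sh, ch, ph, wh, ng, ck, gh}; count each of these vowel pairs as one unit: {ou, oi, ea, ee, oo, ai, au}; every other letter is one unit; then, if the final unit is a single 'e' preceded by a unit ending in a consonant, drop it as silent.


Word: "adventure" (9 letters)
Left-to-right scan:
  1. 'a' (letter)
  2. 'd' (letter)
  3. 'v' (letter)
  4. 'e' (letter)
  5. 'n' (letter)
  6. 't' (letter)
  7. 'u' (letter)
  8. 'r' (letter)
  9. 'e' (letter)
Units from scan: 9
Final unit is 'e' after a consonant -> drop as silent (-1)
Sound units = 8 units


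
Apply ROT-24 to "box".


Word: "box"
Shift: 24
Each letter → (letter + shift) mod 26:
  'b' (1) + 24 = 25 → 'z'
  'o' (14) + 24 = 12 → 'm'
  'x' (23) + 24 = 21 → 'v'
Result = "zmv"


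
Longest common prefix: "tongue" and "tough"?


Word 1: "tongue"
Word 2: "tough"
Comparing from start:
  Pos 0: 't' == 't'
  Pos 1: 'o' == 'o'
  Pos 2: 'n' != 'u' (stop)
LCP = "to" (length 2)


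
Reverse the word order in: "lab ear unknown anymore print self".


Original: "lab ear unknown anymore print self"
Words (1..n): lab | ear | unknown | anymore | print | self
Reversed (n..1): self | print | anymore | unknown | ear | lab
Result = "self print anymore unknown ear lab"


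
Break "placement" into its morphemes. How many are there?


Word: "placement"
Morphemes: place + -ment
Each morpheme carries meaning
= 2 morphemes


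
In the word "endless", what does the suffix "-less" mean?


Suffix: -less
Example: endless (end + -less)
Meaning = without


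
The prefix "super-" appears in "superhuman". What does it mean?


Prefix: super-
Example: superhuman = super- + human
Meaning = above / beyond


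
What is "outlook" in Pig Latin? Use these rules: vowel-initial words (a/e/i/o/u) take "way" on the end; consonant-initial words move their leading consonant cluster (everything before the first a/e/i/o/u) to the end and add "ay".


Word: "outlook"
Starts with vowel → add 'way'
Pig Latin = "outlookway"


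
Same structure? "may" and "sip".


Pattern of "may": [0, 1, 2]
Pattern of "sip": [0, 1, 2]
Patterns match
Same pattern = Yes


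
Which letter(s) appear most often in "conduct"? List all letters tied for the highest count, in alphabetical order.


Word: "conduct"
Letter counts:
  'c': 2
  'd': 1
  'n': 1
  'o': 1
  't': 1
  'u': 1
Maximum count = 2
Most frequent = 'c' (2 times each)


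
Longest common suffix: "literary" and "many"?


Word 1: "literary"
Word 2: "many"
Comparing from end:
  Pos -1: 'y' == 'y'
  Pos -2: 'r' != 'n' (stop)
LCS = "y" (length 1)


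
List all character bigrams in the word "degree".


Word: "degree" (length 6)
Number of bigrams = 6 - 2 + 1 = 5
  Position 0: "de"
  Position 1: "eg"
  Position 2: "gr"
  Position 3: "re"
  Position 4: "ee"
Bigrams = "de", "eg", "gr", "re", "ee"


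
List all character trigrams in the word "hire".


Word: "hire" (length 4)
Number of trigrams = 4 - 3 + 1 = 2
  Position 0: "hir"
  Position 1: "ire"
Trigrams = "hir", "ire"


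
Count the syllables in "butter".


Word: "butter"
Syllable breakdown: but / ter
Counting: 2 parts
= 2 syllables


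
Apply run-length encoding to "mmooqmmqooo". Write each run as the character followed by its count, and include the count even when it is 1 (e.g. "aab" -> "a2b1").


String: "mmooqmmqooo"
Scanning for consecutive runs:
  'm' x 2
  'o' x 2
  'q' x 1
  'm' x 2
  'q' x 1
  'o' x 3
RLE = "m2o2q1m2q1o3"


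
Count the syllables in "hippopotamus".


Word: "hippopotamus"
Syllable breakdown: hip · po · pot · a · mus
Counting: 5 parts
= 5 syllables


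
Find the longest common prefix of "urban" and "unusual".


Word 1: "urban"
Word 2: "unusual"
Comparing from start:
  Pos 0: 'u' == 'u'
  Pos 1: 'r' != 'n' (stop)
LCP = "u" (length 1)


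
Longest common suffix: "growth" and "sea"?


Word 1: "growth"
Word 2: "sea"
Comparing from end:
  Pos -1: 'h' != 'a' (stop)
LCS = "" (length 0)


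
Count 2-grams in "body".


Word: "body" (length 4)
Number of 2-grams = length - 2 + 1 = 4 - 2 + 1
= 3


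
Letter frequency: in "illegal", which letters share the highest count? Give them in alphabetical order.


Word: "illegal"
Letter counts:
  'a': 1
  'e': 1
  'g': 1
  'i': 1
  'l': 3
Maximum count = 3
Most frequent = 'l' (3 times each)


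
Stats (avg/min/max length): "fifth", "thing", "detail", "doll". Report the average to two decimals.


Lengths: "fifth"=5, "thing"=5, "detail"=6, "doll"=4
Sum = 20, Count = 4
Average = 20/4 = 5.00
= avg=5.00, min=4, max=6


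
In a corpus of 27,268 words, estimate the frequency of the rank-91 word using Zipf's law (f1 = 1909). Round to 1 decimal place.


Zipf's law: f(r) = f(1) / r
f(1) = 1909
f(91) = 1909 / 91
= 21.0 occurrences


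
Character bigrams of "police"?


Word: "police" (length 6)
Number of bigrams = 6 - 2 + 1 = 5
  Position 0: "po"
  Position 1: "ol"
  Position 2: "li"
  Position 3: "ic"
  Position 4: "ce"
Bigrams = "po", "ol", "li", "ic", "ce"


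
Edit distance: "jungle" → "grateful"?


Word 1: "jungle" (length 6)
Word 2: "grateful" (length 8)
One optimal edit sequence (insert/delete/substitute each cost 1):
  1. insert 'g'  (+1)
  2. insert 'r'  (+1)
  3. substitute 'j' -> 'a'  (+1)
  4. substitute 'u' -> 't'  (+1)
  5. substitute 'n' -> 'e'  (+1)
  6. substitute 'g' -> 'f'  (+1)
  7. substitute 'l' -> 'u'  (+1)
  8. substitute 'e' -> 'l'  (+1)
Total edit operations: 8
Edit distance = 8


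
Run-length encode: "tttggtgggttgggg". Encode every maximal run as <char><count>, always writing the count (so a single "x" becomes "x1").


String: "tttggtgggttgggg"
Scanning for consecutive runs:
  't' x 3
  'g' x 2
  't' x 1
  'g' x 3
  't' x 2
  'g' x 4
RLE = "t3g2t1g3t2g4"


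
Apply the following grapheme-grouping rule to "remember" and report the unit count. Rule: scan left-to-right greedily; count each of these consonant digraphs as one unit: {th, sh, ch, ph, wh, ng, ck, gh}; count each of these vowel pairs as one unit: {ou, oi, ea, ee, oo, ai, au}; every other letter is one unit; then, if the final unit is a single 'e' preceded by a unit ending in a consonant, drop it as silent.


Word: "remember" (8 letters)
Left-to-right scan:
  1. 'r' (letter)
  2. 'e' (letter)
  3. 'm' (letter)
  4. 'e' (letter)
  5. 'm' (letter)
  6. 'b' (letter)
  7. 'e' (letter)
  8. 'r' (letter)
Units from scan: 8
Sound units = 8 units


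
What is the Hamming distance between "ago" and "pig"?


Comparing character by character (same length = 3):
  Pos 0: 'a' vs 'p' !=
  Pos 1: 'g' vs 'i' !=
  Pos 2: 'o' vs 'g' !=
Hamming distance = 3


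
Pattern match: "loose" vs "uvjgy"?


Pattern of "loose": [0, 1, 1, 2, 3]
Pattern of "uvjgy": [0, 1, 2, 3, 4]
Patterns do not match
Same pattern = No


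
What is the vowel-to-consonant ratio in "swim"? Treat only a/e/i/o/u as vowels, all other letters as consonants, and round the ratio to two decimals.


Word: "swim"
Vowels (a,e,i,o,u): 1
Consonants: 3
Ratio = 1/3
= 0.33


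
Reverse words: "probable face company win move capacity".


Original: "probable face company win move capacity"
Words (1..n): probable | face | company | win | move | capacity
Reversed (n..1): capacity | move | win | company | face | probable
Result = "capacity move win company face probable"


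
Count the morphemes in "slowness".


Word: "slowness"
Morphemes: slow + -ness
Each morpheme carries meaning
= 2 morphemes
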